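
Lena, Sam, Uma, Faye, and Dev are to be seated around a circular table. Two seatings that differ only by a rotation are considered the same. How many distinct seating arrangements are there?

24

Seat Lena anywhere (absorbing the rotational symmetry), then permute the other 4: (4)! = 24.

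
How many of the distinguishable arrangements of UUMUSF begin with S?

Fix S in the first position and arrange the remaining 5 letters.
Those 5 letters have U appearing 3 times, giving (5)!/(3!) = 20.

20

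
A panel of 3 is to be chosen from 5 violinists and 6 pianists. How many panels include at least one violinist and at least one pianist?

135

With no constraint there are C(11,3) = 165 possible selections.
Subtract selections that omit an entire group: no violinists → C(6,3) = 20; no pianists → C(5,3) = 10.
Both groups omitted at once is impossible, so 165 − 30 = 135.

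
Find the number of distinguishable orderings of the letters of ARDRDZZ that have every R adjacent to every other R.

180

Treat the 2 copies of R as a single block. The multiset to arrange is then {RR, A, D, D, Z, Z}, 6 items in all.
That gives (6)!/(2!·2!) = 180 arrangements.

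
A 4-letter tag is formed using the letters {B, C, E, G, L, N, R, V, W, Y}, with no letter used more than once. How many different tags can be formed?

With no repetition, fill the 4 letters in order: 10 choices, then 9, down to 7.
That product is 10 × 9 × 8 × 7 = 5040.

5040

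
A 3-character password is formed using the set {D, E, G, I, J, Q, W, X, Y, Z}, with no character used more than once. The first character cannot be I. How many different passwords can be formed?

648

The first character has 10−1 = 9 choices (anything except I).
The remaining 2 characters are filled from the other 9 symbols without repetition: 9 × 8 = 72.
Total: 9 × 72 = 648.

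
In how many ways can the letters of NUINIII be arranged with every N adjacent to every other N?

Treat the 2 copies of N as a single block. The multiset to arrange is then {NN, I, I, I, I, U}, 6 items in all.
That gives (6)!/(4!) = 30 arrangements.

30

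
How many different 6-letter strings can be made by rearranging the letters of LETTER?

180

Letter multiplicities in LETTER: E×2, L×1, R×1, T×2.
Dividing 6! = 720 by 2!·2! = 4 for the repeated letters gives 180.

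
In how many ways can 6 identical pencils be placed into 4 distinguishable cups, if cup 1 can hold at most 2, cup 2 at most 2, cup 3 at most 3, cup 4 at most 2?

By stars and bars, unrestricted non-negative solutions to x_1+…+x_4 = 6 number C(6+3,3) = 84.
Subtract solutions that violate a single cap (substitute x_i' = x_i − (cap_i+1)): x_1 ≥ 3 gives C(6,3) = 20; x_2 ≥ 3 gives C(6,3) = 20; x_3 ≥ 4 gives C(5,3) = 10; x_4 ≥ 3 gives C(6,3) = 20. Together 70.
Add back pairs where two caps are both exceeded: 1 + 0 + 1 + 0 + 1 + 0 = 3.
By inclusion–exclusion the count is 84 − 70 + 3 = 17.

17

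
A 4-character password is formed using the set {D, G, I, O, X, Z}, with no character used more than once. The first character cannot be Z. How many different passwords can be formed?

300

The first character has 6−1 = 5 choices (anything except Z).
The remaining 3 characters are filled from the other 5 symbols without repetition: 5 × 4 × 3 = 60.
Total: 5 × 60 = 300.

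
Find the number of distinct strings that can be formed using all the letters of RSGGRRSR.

420

Letter multiplicities in RSGGRRSR: G×2, R×4, S×2.
The number of distinct arrangements is 8!/(4!·2!·2!) = 40320/96 = 420.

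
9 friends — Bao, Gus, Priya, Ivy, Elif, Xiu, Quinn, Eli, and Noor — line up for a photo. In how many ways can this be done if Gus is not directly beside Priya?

Of the 9! = 362880 arrangements, those with Gus and Priya adjacent number 2 × 8! = 80640 (treat the pair as a block with 2 internal orders).
Complementary counting: 362880 − 80640 = 282240.

282240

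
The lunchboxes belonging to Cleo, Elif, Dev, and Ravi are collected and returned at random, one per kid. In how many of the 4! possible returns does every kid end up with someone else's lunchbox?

9

Let Aᵢ be the assignments in which kid i gets their own lunchbox. We want the size of the complement of A₁∪…∪A_4.
By inclusion–exclusion this is Σ_{j=0}^{4} (−1)^j C(4,j)·(4−j)!.
Computing: 24 − 24 + 12 − 4 + 1 = 9.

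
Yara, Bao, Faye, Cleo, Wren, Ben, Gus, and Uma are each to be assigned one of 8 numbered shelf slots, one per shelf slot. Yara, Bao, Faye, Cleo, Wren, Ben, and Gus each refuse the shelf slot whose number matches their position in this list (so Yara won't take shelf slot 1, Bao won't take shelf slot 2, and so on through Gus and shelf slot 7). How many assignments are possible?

16687

Let Aᵢ (for 1 ≤ i ≤ 7) be the placements that put person i in their forbidden shelf slot. Any j of these fix j positions, leaving (8−j)! ways to fill the rest, and there are C(7,j) ways to pick which j.
By inclusion–exclusion, the number of valid placements is Σ_{j=0}^{7} (−1)^j C(7,j)·(8−j)!.
Computing: 40320 − 35280 + 15120 − 4200 + 840 − 126 + 14 − 1 = 16687.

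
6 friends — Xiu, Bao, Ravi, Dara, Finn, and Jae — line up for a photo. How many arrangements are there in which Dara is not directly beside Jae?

480

Of the 6! = 720 arrangements, those with Dara and Jae adjacent number 2 × 5! = 240 (treat the pair as a block with 2 internal orders).
Complementary counting: 720 − 240 = 480.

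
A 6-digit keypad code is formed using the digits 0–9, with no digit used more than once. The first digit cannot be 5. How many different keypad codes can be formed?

136080

The first digit has 10−1 = 9 choices (anything except 5).
The remaining 5 digits are filled from the other 9 symbols without repetition: 9 × 8 × 7 × 6 × 5 = 15120.
Total: 9 × 15120 = 136080.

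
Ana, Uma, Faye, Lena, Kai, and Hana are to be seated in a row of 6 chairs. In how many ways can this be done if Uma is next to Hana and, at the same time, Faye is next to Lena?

96

Treat {Uma,Hana} as one block (2 orders) and {Faye,Lena} as another (2 orders).
That leaves 4 units to arrange: 2 × 2 × 4! = 4 × 24 = 96.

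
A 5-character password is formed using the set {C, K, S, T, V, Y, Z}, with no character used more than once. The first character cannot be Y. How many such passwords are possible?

The first character has 7−1 = 6 choices (anything except Y).
The remaining 4 characters are filled from the other 6 symbols without repetition: 6 × 5 × 4 × 3 = 360.
Total: 6 × 360 = 2160.

2160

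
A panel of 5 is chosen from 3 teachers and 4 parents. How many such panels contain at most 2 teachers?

15

Split by how many teachers are chosen (0 through 2).
Sum: C(3,0)·C(4,5) + C(3,1)·C(4,4) + C(3,2)·C(4,3) = 0 + 3 + 12 = 15.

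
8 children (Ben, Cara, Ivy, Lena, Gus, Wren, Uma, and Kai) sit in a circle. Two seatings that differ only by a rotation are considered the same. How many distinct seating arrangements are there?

Fix one person's seat to break rotational symmetry; the remaining 7 people can be arranged in (7)! = 5040 ways.

5040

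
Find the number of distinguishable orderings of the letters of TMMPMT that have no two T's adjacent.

40

Total arrangements of TMMPMT: 6!/(3!·2!) = 60.
If the two T's are adjacent, glue them into one block, leaving 5 items to arrange: (5)!/(3!) = 20 ways.
Subtracting, 60 − 20 = 40 arrangements keep the T's apart.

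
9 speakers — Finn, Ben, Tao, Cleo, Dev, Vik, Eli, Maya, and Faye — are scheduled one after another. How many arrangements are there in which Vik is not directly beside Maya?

Of the 9! = 362880 arrangements, those with Vik and Maya adjacent number 2 × 8! = 80640 (treat the pair as a block with 2 internal orders).
So 362880 − 80640 = 282240 arrangements keep them apart.

282240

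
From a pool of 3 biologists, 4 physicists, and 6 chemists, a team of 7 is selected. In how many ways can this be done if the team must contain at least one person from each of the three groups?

1559

Unrestricted: C(13,7) = 1716 ways to pick any 7 of the 13.
Selections missing a whole group: no biologists → C(10,7) = 120; no physicists → C(9,7) = 36; no chemists → C(7,7) = 1.
Add back selections omitting two groups (i.e. drawn from a single group): C(3,7) + C(4,7) + C(6,7) = 0.
By inclusion–exclusion: 1716 − 157 + 0 = 1559.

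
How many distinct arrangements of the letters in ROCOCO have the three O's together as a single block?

Treat the 3 copies of O as a single block. The multiset to arrange is then {OOO, C, C, R}, 4 items in all.
That gives (4)!/(2!) = 12 arrangements.

12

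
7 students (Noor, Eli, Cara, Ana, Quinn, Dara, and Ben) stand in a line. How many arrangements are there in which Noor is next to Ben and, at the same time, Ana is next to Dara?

Treat {Noor,Ben} as one block (2 orders) and {Ana,Dara} as another (2 orders).
That leaves 5 units to arrange: 2 × 2 × 5! = 4 × 120 = 480.

480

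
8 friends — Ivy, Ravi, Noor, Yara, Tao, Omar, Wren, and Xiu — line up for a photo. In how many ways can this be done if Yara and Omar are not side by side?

There are 8! = 40320 arrangements in all. If Yara and Omar are adjacent, merging them into one block gives 2·(7)! = 10080 arrangements.
Complementary counting: 40320 − 10080 = 30240.

30240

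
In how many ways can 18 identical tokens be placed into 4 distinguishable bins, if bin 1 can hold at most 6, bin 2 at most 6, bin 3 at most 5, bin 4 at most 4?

20

Ignoring the caps, the number of non-negative solutions to x_1+…+x_4 = 18 is C(21,3) = 1330.
Subtract solutions that violate a single cap (substitute x_i' = x_i − (cap_i+1)): x_1 ≥ 7 gives C(14,3) = 364; x_2 ≥ 7 gives C(14,3) = 364; x_3 ≥ 6 gives C(15,3) = 455; x_4 ≥ 5 gives C(16,3) = 560. Together 1743.
Add back pairs where two caps are both exceeded: 35 + 56 + 84 + 56 + 84 + 120 = 435.
Subtract triples: 0 + 0 + 1 + 1 = 2.
By inclusion–exclusion the count is 1330 − 1743 + 435 − 2 = 20.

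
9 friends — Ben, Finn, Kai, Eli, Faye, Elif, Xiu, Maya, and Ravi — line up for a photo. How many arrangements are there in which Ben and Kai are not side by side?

282240

There are 9! = 362880 arrangements in all. If Ben and Kai are adjacent, merging them into one block gives 2·(8)! = 80640 arrangements.
Complementary counting: 362880 − 80640 = 282240.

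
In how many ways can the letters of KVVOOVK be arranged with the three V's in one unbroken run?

30

Treat the 3 copies of V as a single block. The multiset to arrange is then {VVV, K, K, O, O}, 5 items in all.
That gives (5)!/(2!·2!) = 30 arrangements.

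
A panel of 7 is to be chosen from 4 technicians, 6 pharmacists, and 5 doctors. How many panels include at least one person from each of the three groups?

5949

Unrestricted: C(15,7) = 6435 ways to pick any 7 of the 15.
Subtract selections that omit an entire group: no technicians → C(11,7) = 330; no pharmacists → C(9,7) = 36; no doctors → C(10,7) = 120.
Add back selections omitting two groups (i.e. drawn from a single group): C(4,7) + C(6,7) + C(5,7) = 0.
By inclusion–exclusion: 6435 − 486 + 0 = 5949.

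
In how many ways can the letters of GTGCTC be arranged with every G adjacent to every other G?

Treat the 2 copies of G as a single block. The multiset to arrange is then {GG, C, C, T, T}, 5 items in all.
That gives (5)!/(2!·2!) = 30 arrangements.

30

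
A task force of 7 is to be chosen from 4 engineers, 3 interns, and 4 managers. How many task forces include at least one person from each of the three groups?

Total 7-person selections from all 11: C(11,7) = 330.
Subtract selections that omit an entire group: no engineers → C(7,7) = 1; no interns → C(8,7) = 8; no managers → C(7,7) = 1.
Add back selections omitting two groups (i.e. drawn from a single group): C(4,7) + C(3,7) + C(4,7) = 0.
By inclusion–exclusion: 330 − 10 + 0 = 320.

320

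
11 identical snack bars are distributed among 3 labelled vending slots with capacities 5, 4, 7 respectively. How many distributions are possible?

20

Ignoring the caps, the number of non-negative solutions to x_1+…+x_3 = 11 is C(13,2) = 78.
Subtract solutions that violate a single cap (substitute x_i' = x_i − (cap_i+1)): x_1 ≥ 6 gives C(7,2) = 21; x_2 ≥ 5 gives C(8,2) = 28; x_3 ≥ 8 gives C(5,2) = 10. Together 59.
Add back pairs where two caps are both exceeded: 1 + 0 + 0 = 1.
By inclusion–exclusion the count is 78 − 59 + 1 = 20.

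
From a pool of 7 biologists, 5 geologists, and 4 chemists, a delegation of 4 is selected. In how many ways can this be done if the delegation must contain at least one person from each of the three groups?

Total 4-person selections from all 16: C(16,4) = 1820.
Selections missing a whole group: no biologists → C(9,4) = 126; no geologists → C(11,4) = 330; no chemists → C(12,4) = 495.
Add back selections omitting two groups (i.e. drawn from a single group): C(7,4) + C(5,4) + C(4,4) = 41.
By inclusion–exclusion: 1820 − 951 + 41 = 910.

910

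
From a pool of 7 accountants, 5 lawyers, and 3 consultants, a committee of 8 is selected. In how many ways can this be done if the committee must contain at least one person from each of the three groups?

5894

With no constraint there are C(15,8) = 6435 possible selections.
Selections missing a whole group: no accountants → C(8,8) = 1; no lawyers → C(10,8) = 45; no consultants → C(12,8) = 495.
Add back selections omitting two groups (i.e. drawn from a single group): C(7,8) + C(5,8) + C(3,8) = 0.
By inclusion–exclusion: 6435 − 541 + 0 = 5894.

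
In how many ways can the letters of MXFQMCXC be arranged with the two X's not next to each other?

3780

There are 8!/(2!·2!·2!) = 5040 arrangements of MXFQMCXC in total.
If the two X's are adjacent, glue them into one block, leaving 7 items to arrange: (7)!/(2!·2!) = 1260 ways.
Hence 5040 − 1260 = 3780.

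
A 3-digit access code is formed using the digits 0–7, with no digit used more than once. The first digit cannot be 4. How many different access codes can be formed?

294

The first digit has 8−1 = 7 choices (anything except 4).
The remaining 2 digits are filled from the other 7 symbols without repetition: 7 × 6 = 42.
Total: 7 × 42 = 294.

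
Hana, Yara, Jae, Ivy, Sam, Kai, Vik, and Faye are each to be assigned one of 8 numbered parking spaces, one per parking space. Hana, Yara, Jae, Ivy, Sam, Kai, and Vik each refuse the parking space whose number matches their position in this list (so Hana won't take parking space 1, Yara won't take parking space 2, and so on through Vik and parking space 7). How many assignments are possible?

Let Aᵢ (for 1 ≤ i ≤ 7) be the placements that put person i in their forbidden parking space. Any j of these fix j positions, leaving (8−j)! ways to fill the rest, and there are C(7,j) ways to pick which j.
By inclusion–exclusion, the number of valid placements is Σ_{j=0}^{7} (−1)^j C(7,j)·(8−j)!.
Computing: 40320 − 35280 + 15120 − 4200 + 840 − 126 + 14 − 1 = 16687.

16687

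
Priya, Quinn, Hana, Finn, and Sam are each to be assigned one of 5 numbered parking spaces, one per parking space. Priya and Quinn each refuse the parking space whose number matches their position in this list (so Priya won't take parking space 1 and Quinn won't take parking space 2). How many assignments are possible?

Let Aᵢ (for i ∈ {1, 2}) be the placements that put person i in their forbidden parking space. Any j of these fix j positions, leaving (5−j)! ways to fill the rest, and there are C(2,j) ways to pick which j.
By inclusion–exclusion, the number of valid placements is Σ_{j=0}^{2} (−1)^j C(2,j)·(5−j)!.
Computing: 120 − 48 + 6 = 78.

78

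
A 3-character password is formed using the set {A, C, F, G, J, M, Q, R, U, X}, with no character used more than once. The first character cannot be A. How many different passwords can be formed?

648

The first character has 10−1 = 9 choices (anything except A).
The remaining 2 characters are filled from the other 9 symbols without repetition: 9 × 8 = 72.
Total: 9 × 72 = 648.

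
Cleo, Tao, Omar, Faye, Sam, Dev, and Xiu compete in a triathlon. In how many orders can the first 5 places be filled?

This is an ordered selection of 5 from 7: P(7,5).
That gives 7 × 6 × 5 × 4 × 3 = 2520.

2520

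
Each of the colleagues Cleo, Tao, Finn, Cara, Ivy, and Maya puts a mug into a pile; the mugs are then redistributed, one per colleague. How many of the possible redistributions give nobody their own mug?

This is the derangement count D_6: permutations of 6 items with no fixed point.
By inclusion–exclusion this is Σ_{j=0}^{6} (−1)^j C(6,j)·(6−j)!.
Computing: 720 − 720 + 360 − 120 + 30 − 6 + 1 = 265.

265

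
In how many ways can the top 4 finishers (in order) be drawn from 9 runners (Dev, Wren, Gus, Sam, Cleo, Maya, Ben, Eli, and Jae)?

3024

There are 9 choices for 1st place, 8 for 2nd, and so on down to 6 for position 4.
That gives 9 × 8 × 7 × 6 = 3024.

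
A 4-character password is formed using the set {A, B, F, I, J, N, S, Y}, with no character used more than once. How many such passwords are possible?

1680

With no repetition, fill the 4 characters in order: 8 choices, then 7, down to 5.
That product is 8 × 7 × 6 × 5 = 1680.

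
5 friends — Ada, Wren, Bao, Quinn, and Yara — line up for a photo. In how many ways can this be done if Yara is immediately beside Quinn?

48

Treat {Yara, Quinn} as a single unit. There are 4 units to order, and the pair itself can be ordered 2 ways.
So the count is 2·(4)! = 48.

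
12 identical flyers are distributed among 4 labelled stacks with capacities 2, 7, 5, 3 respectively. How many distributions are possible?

Ignoring the caps, the number of non-negative solutions to x_1+…+x_4 = 12 is C(15,3) = 455.
Subtract solutions that violate a single cap (substitute x_i' = x_i − (cap_i+1)): x_1 ≥ 3 gives C(12,3) = 220; x_2 ≥ 8 gives C(7,3) = 35; x_3 ≥ 6 gives C(9,3) = 84; x_4 ≥ 4 gives C(11,3) = 165. Together 504.
Add back pairs where two caps are both exceeded: 4 + 20 + 56 + 0 + 1 + 10 = 91.
By inclusion–exclusion the count is 455 − 504 + 91 = 42.

42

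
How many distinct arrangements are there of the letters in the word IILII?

Letter multiplicities in IILII: I×4, L×1.
Dividing 5! = 120 by 4! = 24 for the repeated letters gives 5.

5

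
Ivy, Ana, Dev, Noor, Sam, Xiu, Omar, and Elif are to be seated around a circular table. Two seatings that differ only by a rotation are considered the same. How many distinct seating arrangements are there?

5040

Seat Ivy anywhere (absorbing the rotational symmetry), then permute the other 7: (7)! = 5040.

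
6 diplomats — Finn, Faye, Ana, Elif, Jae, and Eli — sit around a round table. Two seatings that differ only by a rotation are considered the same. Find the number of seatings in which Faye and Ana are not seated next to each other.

Without the restriction there are (5)! = 120 seatings.
Seatings with Faye beside Ana: treat them as a block with 2 internal orders, giving 2 × (4)! = 48.
Subtracting, 120 − 48 = 72.

72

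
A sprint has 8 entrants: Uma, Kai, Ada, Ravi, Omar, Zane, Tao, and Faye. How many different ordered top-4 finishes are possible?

1680

There are 8 choices for 1st place, 7 for 2nd, and so on down to 5 for position 4.
That gives 8 × 7 × 6 × 5 = 1680.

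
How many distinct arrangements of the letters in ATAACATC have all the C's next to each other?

Treat the 2 copies of C as a single block. The multiset to arrange is then {CC, A, A, A, A, T, T}, 7 items in all.
That gives (7)!/(4!·2!) = 105 arrangements.

105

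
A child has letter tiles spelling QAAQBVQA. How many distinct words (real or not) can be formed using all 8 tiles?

QAAQBVQA has 8 letters with A appearing 3 times and Q appearing 3 times.
The number of distinct arrangements is 8!/(3!·3!) = 40320/36 = 1120.

1120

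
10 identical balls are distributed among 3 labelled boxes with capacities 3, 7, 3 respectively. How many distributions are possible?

Ignoring the caps, the number of non-negative solutions to x_1+…+x_3 = 10 is C(12,2) = 66.
Subtract solutions that violate a single cap (substitute x_i' = x_i − (cap_i+1)): x_1 ≥ 4 gives C(8,2) = 28; x_2 ≥ 8 gives C(4,2) = 6; x_3 ≥ 4 gives C(8,2) = 28. Together 62.
Add back pairs where two caps are both exceeded: 0 + 6 + 0 = 6.
By inclusion–exclusion the count is 66 − 62 + 6 = 10.

10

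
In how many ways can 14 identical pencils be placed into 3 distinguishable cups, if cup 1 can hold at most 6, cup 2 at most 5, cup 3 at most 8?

By stars and bars, unrestricted non-negative solutions to x_1+…+x_3 = 14 number C(14+2,2) = 120.
Subtract solutions that violate a single cap (substitute x_i' = x_i − (cap_i+1)): x_1 ≥ 7 gives C(9,2) = 36; x_2 ≥ 6 gives C(10,2) = 45; x_3 ≥ 9 gives C(7,2) = 21. Together 102.
Add back pairs where two caps are both exceeded: 3 + 0 + 0 = 3.
By inclusion–exclusion the count is 120 − 102 + 3 = 21.

21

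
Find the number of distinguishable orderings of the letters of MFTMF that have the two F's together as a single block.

12

Treat the 2 copies of F as a single block. The multiset to arrange is then {FF, M, M, T}, 4 items in all.
That gives (4)!/(2!) = 12 arrangements.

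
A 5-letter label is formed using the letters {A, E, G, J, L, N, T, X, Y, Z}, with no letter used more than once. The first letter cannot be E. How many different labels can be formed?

27216

The first letter has 10−1 = 9 choices (anything except E).
The remaining 4 letters are filled from the other 9 symbols without repetition: 9 × 8 × 7 × 6 = 3024.
Total: 9 × 3024 = 27216.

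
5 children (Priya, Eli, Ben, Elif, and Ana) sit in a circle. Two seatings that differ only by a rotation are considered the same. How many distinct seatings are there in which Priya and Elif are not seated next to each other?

12

All circular seatings of 5 people number (4)! = 24.
Those with Priya next to Elif: fuse the pair into one unit and seat 4 units around a circle — 2·(3)! = 12.
Subtracting, 24 − 12 = 12.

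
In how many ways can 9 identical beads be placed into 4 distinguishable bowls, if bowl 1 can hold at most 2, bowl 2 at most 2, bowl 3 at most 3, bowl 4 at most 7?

Without the upper bounds there are C(12,3) = 220 ways to split 9 among 4 bowls.
Subtract solutions that violate a single cap (substitute x_i' = x_i − (cap_i+1)): x_1 ≥ 3 gives C(9,3) = 84; x_2 ≥ 3 gives C(9,3) = 84; x_3 ≥ 4 gives C(8,3) = 56; x_4 ≥ 8 gives C(4,3) = 4. Together 228.
Add back pairs where two caps are both exceeded: 20 + 10 + 0 + 10 + 0 + 0 = 40.
By inclusion–exclusion the count is 220 − 228 + 40 = 32.

32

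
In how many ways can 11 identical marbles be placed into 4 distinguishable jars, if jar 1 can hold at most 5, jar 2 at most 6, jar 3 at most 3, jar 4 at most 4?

85

Without the upper bounds there are C(14,3) = 364 ways to split 11 among 4 jars.
Subtract solutions that violate a single cap (substitute x_i' = x_i − (cap_i+1)): x_1 ≥ 6 gives C(8,3) = 56; x_2 ≥ 7 gives C(7,3) = 35; x_3 ≥ 4 gives C(10,3) = 120; x_4 ≥ 5 gives C(9,3) = 84. Together 295.
Add back pairs where two caps are both exceeded: 0 + 4 + 1 + 1 + 0 + 10 = 16.
By inclusion–exclusion the count is 364 − 295 + 16 = 85.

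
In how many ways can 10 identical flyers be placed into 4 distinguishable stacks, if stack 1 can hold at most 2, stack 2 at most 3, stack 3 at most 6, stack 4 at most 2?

Ignoring the caps, the number of non-negative solutions to x_1+…+x_4 = 10 is C(13,3) = 286.
Subtract solutions that violate a single cap (substitute x_i' = x_i − (cap_i+1)): x_1 ≥ 3 gives C(10,3) = 120; x_2 ≥ 4 gives C(9,3) = 84; x_3 ≥ 7 gives C(6,3) = 20; x_4 ≥ 3 gives C(10,3) = 120. Together 344.
Add back pairs where two caps are both exceeded: 20 + 1 + 35 + 0 + 20 + 1 = 77.
Subtract triples: 0 + 1 + 0 + 0 = 1.
By inclusion–exclusion the count is 286 − 344 + 77 − 1 = 18.

18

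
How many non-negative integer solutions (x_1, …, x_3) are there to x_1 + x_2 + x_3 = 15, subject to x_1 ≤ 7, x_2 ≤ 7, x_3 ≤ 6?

By stars and bars, unrestricted non-negative solutions to x_1+…+x_3 = 15 number C(15+2,2) = 136.
Subtract solutions that violate a single cap (substitute x_i' = x_i − (cap_i+1)): x_1 ≥ 8 gives C(9,2) = 36; x_2 ≥ 8 gives C(9,2) = 36; x_3 ≥ 7 gives C(10,2) = 45. Together 117.
Add back pairs where two caps are both exceeded: 0 + 1 + 1 = 2.
By inclusion–exclusion the count is 136 − 117 + 2 = 21.

21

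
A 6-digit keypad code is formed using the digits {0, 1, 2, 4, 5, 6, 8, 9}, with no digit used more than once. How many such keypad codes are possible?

This is a permutation of 6 out of 8: P(8,6) = 8!/2!.
That product is 8 × 7 × 6 × 5 × 4 × 3 = 20160.

20160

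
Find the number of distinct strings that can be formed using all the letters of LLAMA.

The 5 letters of LLAMA have repeats: A appearing twice and L appearing twice.
So there are 5! / (2!·2!) = 30 distinguishable arrangements.

30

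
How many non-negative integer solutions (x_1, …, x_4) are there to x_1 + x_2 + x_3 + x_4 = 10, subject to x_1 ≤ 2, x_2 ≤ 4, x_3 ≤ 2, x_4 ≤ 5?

Ignoring the caps, the number of non-negative solutions to x_1+…+x_4 = 10 is C(13,3) = 286.
Subtract solutions that violate a single cap (substitute x_i' = x_i − (cap_i+1)): x_1 ≥ 3 gives C(10,3) = 120; x_2 ≥ 5 gives C(8,3) = 56; x_3 ≥ 3 gives C(10,3) = 120; x_4 ≥ 6 gives C(7,3) = 35. Together 331.
Add back pairs where two caps are both exceeded: 10 + 35 + 4 + 10 + 0 + 4 = 63.
By inclusion–exclusion the count is 286 − 331 + 63 = 18.

18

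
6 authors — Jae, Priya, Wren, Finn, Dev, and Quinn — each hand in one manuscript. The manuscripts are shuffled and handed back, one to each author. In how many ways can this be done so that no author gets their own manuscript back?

This is the derangement count D_6: permutations of 6 items with no fixed point.
By inclusion–exclusion this is Σ_{j=0}^{6} (−1)^j C(6,j)·(6−j)!.
Computing: 720 − 720 + 360 − 120 + 30 − 6 + 1 = 265.

265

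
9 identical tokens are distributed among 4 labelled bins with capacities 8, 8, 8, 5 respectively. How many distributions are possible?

197

Ignoring the caps, the number of non-negative solutions to x_1+…+x_4 = 9 is C(12,3) = 220.
Subtract solutions that violate a single cap (substitute x_i' = x_i − (cap_i+1)): x_1 ≥ 9 gives C(3,3) = 1; x_2 ≥ 9 gives C(3,3) = 1; x_3 ≥ 9 gives C(3,3) = 1; x_4 ≥ 6 gives C(6,3) = 20. Together 23.
No two caps can be exceeded simultaneously, so the pair terms are all 0.
By inclusion–exclusion the count is 220 − 23 + 0 = 197.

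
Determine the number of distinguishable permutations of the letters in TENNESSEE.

3780

The 9 letters of TENNESSEE have repeats: E appearing 4 times, N appearing twice, and S appearing twice.
So there are 9! / (4!·2!·2!) = 3780 distinguishable arrangements.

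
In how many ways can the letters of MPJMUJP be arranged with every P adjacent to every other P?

Treat the 2 copies of P as a single block. The multiset to arrange is then {PP, J, J, M, M, U}, 6 items in all.
That gives (6)!/(2!·2!) = 180 arrangements.

180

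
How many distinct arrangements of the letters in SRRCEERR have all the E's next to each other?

Treat the 2 copies of E as a single block. The multiset to arrange is then {EE, C, R, R, R, R, S}, 7 items in all.
That gives (7)!/(4!) = 210 arrangements.

210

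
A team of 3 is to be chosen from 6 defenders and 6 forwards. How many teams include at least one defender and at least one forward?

Total 3-person selections from all 12: C(12,3) = 220.
Selections missing a whole group: no defenders → C(6,3) = 20; no forwards → C(6,3) = 20.
Both groups omitted at once is impossible, so 220 − 40 = 180.

180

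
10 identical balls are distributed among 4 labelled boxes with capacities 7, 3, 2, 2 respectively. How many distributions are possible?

By stars and bars, unrestricted non-negative solutions to x_1+…+x_4 = 10 number C(10+3,3) = 286.
Subtract solutions that violate a single cap (substitute x_i' = x_i − (cap_i+1)): x_1 ≥ 8 gives C(5,3) = 10; x_2 ≥ 4 gives C(9,3) = 84; x_3 ≥ 3 gives C(10,3) = 120; x_4 ≥ 3 gives C(10,3) = 120. Together 334.
Add back pairs where two caps are both exceeded: 0 + 0 + 0 + 20 + 20 + 35 = 75.
Subtract triples: 0 + 0 + 0 + 1 = 1.
By inclusion–exclusion the count is 286 − 334 + 75 − 1 = 26.

26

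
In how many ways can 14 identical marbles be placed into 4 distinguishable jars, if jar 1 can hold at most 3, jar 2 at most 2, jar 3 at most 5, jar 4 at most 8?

Ignoring the caps, the number of non-negative solutions to x_1+…+x_4 = 14 is C(17,3) = 680.
Subtract solutions that violate a single cap (substitute x_i' = x_i − (cap_i+1)): x_1 ≥ 4 gives C(13,3) = 286; x_2 ≥ 3 gives C(14,3) = 364; x_3 ≥ 6 gives C(11,3) = 165; x_4 ≥ 9 gives C(8,3) = 56. Together 871.
Add back pairs where two caps are both exceeded: 120 + 35 + 4 + 56 + 10 + 0 = 225.
Subtract triples: 4 + 0 + 0 + 0 = 4.
By inclusion–exclusion the count is 680 − 871 + 225 − 4 = 30.

30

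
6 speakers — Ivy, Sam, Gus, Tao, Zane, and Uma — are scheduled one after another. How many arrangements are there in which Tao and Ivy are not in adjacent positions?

Of the 6! = 720 arrangements, those with Tao and Ivy adjacent number 2 × 5! = 240 (treat the pair as a block with 2 internal orders).
Complementary counting: 720 − 240 = 480.

480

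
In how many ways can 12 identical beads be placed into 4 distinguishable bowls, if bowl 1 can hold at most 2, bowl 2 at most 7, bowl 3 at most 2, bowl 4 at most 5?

27

By stars and bars, unrestricted non-negative solutions to x_1+…+x_4 = 12 number C(12+3,3) = 455.
Subtract solutions that violate a single cap (substitute x_i' = x_i − (cap_i+1)): x_1 ≥ 3 gives C(12,3) = 220; x_2 ≥ 8 gives C(7,3) = 35; x_3 ≥ 3 gives C(12,3) = 220; x_4 ≥ 6 gives C(9,3) = 84. Together 559.
Add back pairs where two caps are both exceeded: 4 + 84 + 20 + 4 + 0 + 20 = 132.
Subtract triples: 0 + 0 + 1 + 0 = 1.
By inclusion–exclusion the count is 455 − 559 + 132 − 1 = 27.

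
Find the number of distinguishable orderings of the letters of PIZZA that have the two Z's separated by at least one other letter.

36

There are 5!/(2!) = 60 arrangements of PIZZA in total.
If the two Z's are adjacent, glue them into one block, leaving 4 items to arrange: (4)! = 24 ways.
Hence 60 − 24 = 36.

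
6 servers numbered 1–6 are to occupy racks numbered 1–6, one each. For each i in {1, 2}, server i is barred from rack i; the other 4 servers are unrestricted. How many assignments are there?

504

Let Aᵢ (for i ∈ {1, 2}) be the placements that put server i in its forbidden rack. Any j of these fix j positions, leaving (6−j)! ways to fill the rest, and there are C(2,j) ways to pick which j.
By inclusion–exclusion, the number of valid placements is Σ_{j=0}^{2} (−1)^j C(2,j)·(6−j)!.
Computing: 720 − 240 + 24 = 504.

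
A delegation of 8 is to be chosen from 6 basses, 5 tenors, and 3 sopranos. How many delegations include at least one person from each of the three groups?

2828

Total 8-person selections from all 14: C(14,8) = 3003.
Selections missing a whole group: no basses → C(8,8) = 1; no tenors → C(9,8) = 9; no sopranos → C(11,8) = 165.
Add back selections omitting two groups (i.e. drawn from a single group): C(6,8) + C(5,8) + C(3,8) = 0.
By inclusion–exclusion: 3003 − 175 + 0 = 2828.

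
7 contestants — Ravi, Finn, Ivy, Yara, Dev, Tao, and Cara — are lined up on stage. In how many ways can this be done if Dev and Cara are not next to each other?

Of the 7! = 5040 arrangements, those with Dev and Cara adjacent number 2 × 6! = 1440 (treat the pair as a block with 2 internal orders).
So 5040 − 1440 = 3600 arrangements keep them apart.

3600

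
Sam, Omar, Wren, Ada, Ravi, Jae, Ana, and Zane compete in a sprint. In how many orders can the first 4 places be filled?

1680

This is an ordered selection of 4 from 8: P(8,4).
That gives 8 × 7 × 6 × 5 = 1680.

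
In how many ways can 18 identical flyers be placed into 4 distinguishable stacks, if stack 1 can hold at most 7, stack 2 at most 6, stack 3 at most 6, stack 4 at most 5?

83

Without the upper bounds there are C(21,3) = 1330 ways to split 18 among 4 stacks.
Subtract solutions that violate a single cap (substitute x_i' = x_i − (cap_i+1)): x_1 ≥ 8 gives C(13,3) = 286; x_2 ≥ 7 gives C(14,3) = 364; x_3 ≥ 7 gives C(14,3) = 364; x_4 ≥ 6 gives C(15,3) = 455. Together 1469.
Add back pairs where two caps are both exceeded: 20 + 20 + 35 + 35 + 56 + 56 = 222.
By inclusion–exclusion the count is 1330 − 1469 + 222 = 83.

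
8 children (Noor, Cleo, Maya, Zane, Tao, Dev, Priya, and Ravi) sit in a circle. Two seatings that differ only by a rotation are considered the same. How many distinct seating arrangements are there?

5040

Around a circle, 8 distinct people have 8!/8 = (7)! = 5040 rotationally distinct seatings.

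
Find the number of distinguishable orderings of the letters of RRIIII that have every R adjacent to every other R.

Treat the 2 copies of R as a single block. The multiset to arrange is then {RR, I, I, I, I}, 5 items in all.
That gives (5)!/(4!) = 5 arrangements.

5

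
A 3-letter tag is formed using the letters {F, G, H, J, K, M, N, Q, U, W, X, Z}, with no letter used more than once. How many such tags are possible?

1320

With no repetition, fill the 3 letters in order: 12 choices, then 11, down to 10.
That product is 12 × 11 × 10 = 1320.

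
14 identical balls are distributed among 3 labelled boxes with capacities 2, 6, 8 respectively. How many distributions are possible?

By stars and bars, unrestricted non-negative solutions to x_1+…+x_3 = 14 number C(14+2,2) = 120.
Subtract solutions that violate a single cap (substitute x_i' = x_i − (cap_i+1)): x_1 ≥ 3 gives C(13,2) = 78; x_2 ≥ 7 gives C(9,2) = 36; x_3 ≥ 9 gives C(7,2) = 21. Together 135.
Add back pairs where two caps are both exceeded: 15 + 6 + 0 = 21.
By inclusion–exclusion the count is 120 − 135 + 21 = 6.

6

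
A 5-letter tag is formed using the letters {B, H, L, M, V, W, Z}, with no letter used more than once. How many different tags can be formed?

Choose and order 5 of the 7 symbols: the first letter has 7 options, the next 6, and so on down to 3.
That product is 7 × 6 × 5 × 4 × 3 = 2520.

2520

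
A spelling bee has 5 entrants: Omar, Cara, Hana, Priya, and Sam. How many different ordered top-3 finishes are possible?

60

This is an ordered selection of 3 from 5: P(5,3).
That gives 5 × 4 × 3 = 60.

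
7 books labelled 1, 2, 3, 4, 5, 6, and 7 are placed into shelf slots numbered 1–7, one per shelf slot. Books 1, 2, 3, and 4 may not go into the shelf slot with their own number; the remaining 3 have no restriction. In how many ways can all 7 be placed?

2790

Let Aᵢ (for 1 ≤ i ≤ 4) be the placements that put book i in its forbidden shelf slot. Any j of these fix j positions, leaving (7−j)! ways to fill the rest, and there are C(4,j) ways to pick which j.
By inclusion–exclusion, the number of valid placements is Σ_{j=0}^{4} (−1)^j C(4,j)·(7−j)!.
Computing: 5040 − 2880 + 720 − 96 + 6 = 2790.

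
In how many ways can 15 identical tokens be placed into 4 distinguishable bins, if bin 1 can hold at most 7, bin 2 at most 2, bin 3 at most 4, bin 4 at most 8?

60

Without the upper bounds there are C(18,3) = 816 ways to split 15 among 4 bins.
Subtract solutions that violate a single cap (substitute x_i' = x_i − (cap_i+1)): x_1 ≥ 8 gives C(10,3) = 120; x_2 ≥ 3 gives C(15,3) = 455; x_3 ≥ 5 gives C(13,3) = 286; x_4 ≥ 9 gives C(9,3) = 84. Together 945.
Add back pairs where two caps are both exceeded: 35 + 10 + 0 + 120 + 20 + 4 = 189.
By inclusion–exclusion the count is 816 − 945 + 189 = 60.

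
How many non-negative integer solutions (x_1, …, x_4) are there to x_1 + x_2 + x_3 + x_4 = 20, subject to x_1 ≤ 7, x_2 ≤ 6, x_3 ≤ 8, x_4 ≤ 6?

118

By stars and bars, unrestricted non-negative solutions to x_1+…+x_4 = 20 number C(20+3,3) = 1771.
Subtract solutions that violate a single cap (substitute x_i' = x_i − (cap_i+1)): x_1 ≥ 8 gives C(15,3) = 455; x_2 ≥ 7 gives C(16,3) = 560; x_3 ≥ 9 gives C(14,3) = 364; x_4 ≥ 7 gives C(16,3) = 560. Together 1939.
Add back pairs where two caps are both exceeded: 56 + 20 + 56 + 35 + 84 + 35 = 286.
By inclusion–exclusion the count is 1771 − 1939 + 286 = 118.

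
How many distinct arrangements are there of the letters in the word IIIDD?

Letter multiplicities in IIIDD: D×2, I×3.
Dividing 5! = 120 by 3!·2! = 12 for the repeated letters gives 10.

10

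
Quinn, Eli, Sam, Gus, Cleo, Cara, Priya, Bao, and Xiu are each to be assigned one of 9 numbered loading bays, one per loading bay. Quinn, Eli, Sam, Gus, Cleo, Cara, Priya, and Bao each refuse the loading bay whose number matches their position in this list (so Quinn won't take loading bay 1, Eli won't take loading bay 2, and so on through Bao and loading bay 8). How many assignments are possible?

148329

Let Aᵢ (for 1 ≤ i ≤ 8) be the placements that put person i in their forbidden loading bay. Any j of these fix j positions, leaving (9−j)! ways to fill the rest, and there are C(8,j) ways to pick which j.
By inclusion–exclusion, the number of valid placements is Σ_{j=0}^{8} (−1)^j C(8,j)·(9−j)!.
Computing: 362880 − 322560 + 141120 − 40320 + 8400 − 1344 + 168 − 16 + 1 = 148329.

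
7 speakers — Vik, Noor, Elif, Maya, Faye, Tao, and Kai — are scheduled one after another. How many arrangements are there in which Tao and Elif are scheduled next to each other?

1440

Place the 5 others and the Tao-Elif pair as 6 objects in a line; the pair has 2 internal arrangements.
That gives 2 × 6! = 2 × 720 = 1440.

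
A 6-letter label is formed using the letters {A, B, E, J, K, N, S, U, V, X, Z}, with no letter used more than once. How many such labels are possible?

Choose and order 6 of the 11 symbols: the first letter has 11 options, the next 10, and so on down to 6.
11 × 10 × 9 × 8 × 7 × 6 = 332640.

332640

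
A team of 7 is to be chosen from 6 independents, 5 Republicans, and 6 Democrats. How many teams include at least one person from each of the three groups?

17996

Total 7-person selections from all 17: C(17,7) = 19448.
Selections missing a whole group: no independents → C(11,7) = 330; no Republicans → C(12,7) = 792; no Democrats → C(11,7) = 330.
Add back selections omitting two groups (i.e. drawn from a single group): C(6,7) + C(5,7) + C(6,7) = 0.
By inclusion–exclusion: 19448 − 1452 + 0 = 17996.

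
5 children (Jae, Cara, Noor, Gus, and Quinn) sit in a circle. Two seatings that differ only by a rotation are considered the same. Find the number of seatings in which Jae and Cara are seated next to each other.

Treat {Jae, Cara} as one unit (2 internal orders) and seat the resulting 4 units around the table: (3)! circular arrangements.
So 2 × (3)! = 2 × 6 = 12.

12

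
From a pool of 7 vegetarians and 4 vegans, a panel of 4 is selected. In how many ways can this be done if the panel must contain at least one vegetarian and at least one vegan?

Unrestricted: C(11,4) = 330 ways to pick any 4 of the 11.
Subtract selections that omit an entire group: no vegetarians → C(4,4) = 1; no vegans → C(7,4) = 35.
Both groups omitted at once is impossible, so 330 − 36 = 294.

294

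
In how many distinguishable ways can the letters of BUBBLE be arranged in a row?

120

The 6 letters of BUBBLE have repeats: B appearing 3 times.
The number of distinct arrangements is 6!/(3!) = 720/6 = 120.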